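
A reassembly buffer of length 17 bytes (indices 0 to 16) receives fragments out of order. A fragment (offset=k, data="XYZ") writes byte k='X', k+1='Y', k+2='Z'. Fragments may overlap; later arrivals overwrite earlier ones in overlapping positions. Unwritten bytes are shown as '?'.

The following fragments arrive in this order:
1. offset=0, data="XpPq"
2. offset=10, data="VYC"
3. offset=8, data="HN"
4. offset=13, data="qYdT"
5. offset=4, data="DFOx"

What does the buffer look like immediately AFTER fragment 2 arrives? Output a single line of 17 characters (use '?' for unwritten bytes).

Fragment 1: offset=0 data="XpPq" -> buffer=XpPq?????????????
Fragment 2: offset=10 data="VYC" -> buffer=XpPq??????VYC????

Answer: XpPq??????VYC????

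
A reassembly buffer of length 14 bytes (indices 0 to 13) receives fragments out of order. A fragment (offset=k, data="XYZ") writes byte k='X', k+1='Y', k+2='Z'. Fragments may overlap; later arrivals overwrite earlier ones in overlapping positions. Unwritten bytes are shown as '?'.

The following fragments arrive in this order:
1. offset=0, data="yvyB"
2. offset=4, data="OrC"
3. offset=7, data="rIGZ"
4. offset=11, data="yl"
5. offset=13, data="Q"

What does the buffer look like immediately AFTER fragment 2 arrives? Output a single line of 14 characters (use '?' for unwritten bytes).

Fragment 1: offset=0 data="yvyB" -> buffer=yvyB??????????
Fragment 2: offset=4 data="OrC" -> buffer=yvyBOrC???????

Answer: yvyBOrC???????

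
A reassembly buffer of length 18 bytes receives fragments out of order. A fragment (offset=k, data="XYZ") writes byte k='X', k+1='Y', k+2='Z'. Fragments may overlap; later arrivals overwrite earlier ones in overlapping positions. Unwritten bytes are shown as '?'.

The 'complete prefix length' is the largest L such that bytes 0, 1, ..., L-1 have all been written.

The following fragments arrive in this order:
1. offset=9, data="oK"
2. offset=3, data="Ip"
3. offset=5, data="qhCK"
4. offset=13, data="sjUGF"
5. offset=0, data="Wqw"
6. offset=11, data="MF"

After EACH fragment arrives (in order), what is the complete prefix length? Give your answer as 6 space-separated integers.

Answer: 0 0 0 0 11 18

Derivation:
Fragment 1: offset=9 data="oK" -> buffer=?????????oK??????? -> prefix_len=0
Fragment 2: offset=3 data="Ip" -> buffer=???Ip????oK??????? -> prefix_len=0
Fragment 3: offset=5 data="qhCK" -> buffer=???IpqhCKoK??????? -> prefix_len=0
Fragment 4: offset=13 data="sjUGF" -> buffer=???IpqhCKoK??sjUGF -> prefix_len=0
Fragment 5: offset=0 data="Wqw" -> buffer=WqwIpqhCKoK??sjUGF -> prefix_len=11
Fragment 6: offset=11 data="MF" -> buffer=WqwIpqhCKoKMFsjUGF -> prefix_len=18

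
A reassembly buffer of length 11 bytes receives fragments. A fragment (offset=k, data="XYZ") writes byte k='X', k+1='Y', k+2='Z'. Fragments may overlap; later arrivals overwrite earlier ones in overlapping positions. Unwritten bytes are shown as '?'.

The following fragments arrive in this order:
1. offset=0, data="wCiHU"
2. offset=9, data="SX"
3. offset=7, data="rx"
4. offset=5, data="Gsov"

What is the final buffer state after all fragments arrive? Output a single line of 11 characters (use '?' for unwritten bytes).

Answer: wCiHUGsovSX

Derivation:
Fragment 1: offset=0 data="wCiHU" -> buffer=wCiHU??????
Fragment 2: offset=9 data="SX" -> buffer=wCiHU????SX
Fragment 3: offset=7 data="rx" -> buffer=wCiHU??rxSX
Fragment 4: offset=5 data="Gsov" -> buffer=wCiHUGsovSX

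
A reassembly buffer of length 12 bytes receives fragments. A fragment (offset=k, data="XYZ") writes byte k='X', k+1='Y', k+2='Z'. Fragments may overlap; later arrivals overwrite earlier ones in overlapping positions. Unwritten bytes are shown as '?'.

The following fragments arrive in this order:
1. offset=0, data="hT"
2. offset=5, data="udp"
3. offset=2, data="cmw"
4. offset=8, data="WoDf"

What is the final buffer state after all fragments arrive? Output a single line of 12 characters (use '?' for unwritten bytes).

Fragment 1: offset=0 data="hT" -> buffer=hT??????????
Fragment 2: offset=5 data="udp" -> buffer=hT???udp????
Fragment 3: offset=2 data="cmw" -> buffer=hTcmwudp????
Fragment 4: offset=8 data="WoDf" -> buffer=hTcmwudpWoDf

Answer: hTcmwudpWoDf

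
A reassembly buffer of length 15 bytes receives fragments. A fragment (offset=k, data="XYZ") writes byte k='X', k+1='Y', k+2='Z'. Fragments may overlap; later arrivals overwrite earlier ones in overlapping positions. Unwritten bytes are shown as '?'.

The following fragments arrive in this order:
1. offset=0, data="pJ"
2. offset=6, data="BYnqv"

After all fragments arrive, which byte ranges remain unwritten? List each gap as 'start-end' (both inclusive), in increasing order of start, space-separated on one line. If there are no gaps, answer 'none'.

Fragment 1: offset=0 len=2
Fragment 2: offset=6 len=5
Gaps: 2-5 11-14

Answer: 2-5 11-14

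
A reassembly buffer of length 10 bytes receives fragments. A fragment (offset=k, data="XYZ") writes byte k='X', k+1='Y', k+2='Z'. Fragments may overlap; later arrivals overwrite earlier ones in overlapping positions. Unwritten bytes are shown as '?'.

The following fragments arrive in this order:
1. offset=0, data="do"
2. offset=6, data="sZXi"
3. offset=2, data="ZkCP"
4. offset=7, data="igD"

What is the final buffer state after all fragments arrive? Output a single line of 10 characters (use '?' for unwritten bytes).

Answer: doZkCPsigD

Derivation:
Fragment 1: offset=0 data="do" -> buffer=do????????
Fragment 2: offset=6 data="sZXi" -> buffer=do????sZXi
Fragment 3: offset=2 data="ZkCP" -> buffer=doZkCPsZXi
Fragment 4: offset=7 data="igD" -> buffer=doZkCPsigD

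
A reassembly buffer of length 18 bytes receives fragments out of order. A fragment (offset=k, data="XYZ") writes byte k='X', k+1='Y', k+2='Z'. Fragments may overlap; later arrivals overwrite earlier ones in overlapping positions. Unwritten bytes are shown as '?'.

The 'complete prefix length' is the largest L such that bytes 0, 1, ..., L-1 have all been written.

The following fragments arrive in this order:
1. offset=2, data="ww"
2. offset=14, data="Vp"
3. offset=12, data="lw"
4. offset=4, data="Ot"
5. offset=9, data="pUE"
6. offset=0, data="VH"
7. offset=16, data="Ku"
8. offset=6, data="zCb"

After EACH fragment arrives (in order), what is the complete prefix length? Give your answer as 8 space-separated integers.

Fragment 1: offset=2 data="ww" -> buffer=??ww?????????????? -> prefix_len=0
Fragment 2: offset=14 data="Vp" -> buffer=??ww??????????Vp?? -> prefix_len=0
Fragment 3: offset=12 data="lw" -> buffer=??ww????????lwVp?? -> prefix_len=0
Fragment 4: offset=4 data="Ot" -> buffer=??wwOt??????lwVp?? -> prefix_len=0
Fragment 5: offset=9 data="pUE" -> buffer=??wwOt???pUElwVp?? -> prefix_len=0
Fragment 6: offset=0 data="VH" -> buffer=VHwwOt???pUElwVp?? -> prefix_len=6
Fragment 7: offset=16 data="Ku" -> buffer=VHwwOt???pUElwVpKu -> prefix_len=6
Fragment 8: offset=6 data="zCb" -> buffer=VHwwOtzCbpUElwVpKu -> prefix_len=18

Answer: 0 0 0 0 0 6 6 18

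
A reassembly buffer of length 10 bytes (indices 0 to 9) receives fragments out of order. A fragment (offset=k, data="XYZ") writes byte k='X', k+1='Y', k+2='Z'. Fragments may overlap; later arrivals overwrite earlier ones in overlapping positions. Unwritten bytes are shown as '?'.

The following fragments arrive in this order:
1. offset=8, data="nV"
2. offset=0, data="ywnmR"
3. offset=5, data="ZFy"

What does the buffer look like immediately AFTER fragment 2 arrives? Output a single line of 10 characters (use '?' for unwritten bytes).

Answer: ywnmR???nV

Derivation:
Fragment 1: offset=8 data="nV" -> buffer=????????nV
Fragment 2: offset=0 data="ywnmR" -> buffer=ywnmR???nV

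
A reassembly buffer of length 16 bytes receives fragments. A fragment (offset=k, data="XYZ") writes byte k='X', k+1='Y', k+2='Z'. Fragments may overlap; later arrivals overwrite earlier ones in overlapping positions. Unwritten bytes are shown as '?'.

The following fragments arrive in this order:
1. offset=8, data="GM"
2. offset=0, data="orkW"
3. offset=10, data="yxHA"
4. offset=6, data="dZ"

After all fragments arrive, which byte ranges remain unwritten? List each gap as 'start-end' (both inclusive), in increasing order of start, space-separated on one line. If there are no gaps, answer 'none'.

Fragment 1: offset=8 len=2
Fragment 2: offset=0 len=4
Fragment 3: offset=10 len=4
Fragment 4: offset=6 len=2
Gaps: 4-5 14-15

Answer: 4-5 14-15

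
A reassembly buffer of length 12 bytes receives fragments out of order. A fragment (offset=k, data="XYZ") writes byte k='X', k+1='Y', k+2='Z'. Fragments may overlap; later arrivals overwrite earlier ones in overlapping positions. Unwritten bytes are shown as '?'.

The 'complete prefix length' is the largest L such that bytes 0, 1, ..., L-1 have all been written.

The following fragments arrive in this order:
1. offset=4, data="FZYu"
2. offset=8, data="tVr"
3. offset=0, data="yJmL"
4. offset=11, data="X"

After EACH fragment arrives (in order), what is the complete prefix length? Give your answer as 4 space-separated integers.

Fragment 1: offset=4 data="FZYu" -> buffer=????FZYu???? -> prefix_len=0
Fragment 2: offset=8 data="tVr" -> buffer=????FZYutVr? -> prefix_len=0
Fragment 3: offset=0 data="yJmL" -> buffer=yJmLFZYutVr? -> prefix_len=11
Fragment 4: offset=11 data="X" -> buffer=yJmLFZYutVrX -> prefix_len=12

Answer: 0 0 11 12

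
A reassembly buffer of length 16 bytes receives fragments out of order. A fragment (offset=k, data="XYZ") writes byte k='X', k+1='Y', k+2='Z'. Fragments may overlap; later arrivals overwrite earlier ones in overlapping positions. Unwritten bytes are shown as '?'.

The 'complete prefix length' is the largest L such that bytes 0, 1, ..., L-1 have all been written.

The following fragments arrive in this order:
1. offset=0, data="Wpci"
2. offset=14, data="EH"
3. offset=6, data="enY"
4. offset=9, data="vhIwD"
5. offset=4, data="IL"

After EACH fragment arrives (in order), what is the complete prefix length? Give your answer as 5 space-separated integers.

Fragment 1: offset=0 data="Wpci" -> buffer=Wpci???????????? -> prefix_len=4
Fragment 2: offset=14 data="EH" -> buffer=Wpci??????????EH -> prefix_len=4
Fragment 3: offset=6 data="enY" -> buffer=Wpci??enY?????EH -> prefix_len=4
Fragment 4: offset=9 data="vhIwD" -> buffer=Wpci??enYvhIwDEH -> prefix_len=4
Fragment 5: offset=4 data="IL" -> buffer=WpciILenYvhIwDEH -> prefix_len=16

Answer: 4 4 4 4 16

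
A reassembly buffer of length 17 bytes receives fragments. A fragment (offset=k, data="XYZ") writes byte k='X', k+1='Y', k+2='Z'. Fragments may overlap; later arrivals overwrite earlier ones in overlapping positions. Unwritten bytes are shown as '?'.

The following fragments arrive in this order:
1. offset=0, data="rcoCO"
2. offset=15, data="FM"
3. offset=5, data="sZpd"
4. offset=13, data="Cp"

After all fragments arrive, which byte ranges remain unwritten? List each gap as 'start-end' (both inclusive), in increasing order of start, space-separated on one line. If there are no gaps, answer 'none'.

Answer: 9-12

Derivation:
Fragment 1: offset=0 len=5
Fragment 2: offset=15 len=2
Fragment 3: offset=5 len=4
Fragment 4: offset=13 len=2
Gaps: 9-12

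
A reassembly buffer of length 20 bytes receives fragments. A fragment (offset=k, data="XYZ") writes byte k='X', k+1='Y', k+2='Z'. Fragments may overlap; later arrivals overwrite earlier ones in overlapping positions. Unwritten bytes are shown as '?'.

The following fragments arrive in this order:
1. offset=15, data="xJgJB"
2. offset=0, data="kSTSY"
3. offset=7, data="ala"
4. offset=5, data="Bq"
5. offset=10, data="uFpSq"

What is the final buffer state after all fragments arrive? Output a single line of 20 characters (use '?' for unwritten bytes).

Fragment 1: offset=15 data="xJgJB" -> buffer=???????????????xJgJB
Fragment 2: offset=0 data="kSTSY" -> buffer=kSTSY??????????xJgJB
Fragment 3: offset=7 data="ala" -> buffer=kSTSY??ala?????xJgJB
Fragment 4: offset=5 data="Bq" -> buffer=kSTSYBqala?????xJgJB
Fragment 5: offset=10 data="uFpSq" -> buffer=kSTSYBqalauFpSqxJgJB

Answer: kSTSYBqalauFpSqxJgJB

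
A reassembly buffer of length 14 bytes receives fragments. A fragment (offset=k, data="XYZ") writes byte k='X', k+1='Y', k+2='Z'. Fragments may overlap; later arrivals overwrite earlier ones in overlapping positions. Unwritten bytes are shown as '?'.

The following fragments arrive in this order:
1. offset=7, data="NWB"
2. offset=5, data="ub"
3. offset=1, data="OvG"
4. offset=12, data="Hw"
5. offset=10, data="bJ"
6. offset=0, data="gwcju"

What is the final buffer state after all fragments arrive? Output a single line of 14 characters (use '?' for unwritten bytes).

Fragment 1: offset=7 data="NWB" -> buffer=???????NWB????
Fragment 2: offset=5 data="ub" -> buffer=?????ubNWB????
Fragment 3: offset=1 data="OvG" -> buffer=?OvG?ubNWB????
Fragment 4: offset=12 data="Hw" -> buffer=?OvG?ubNWB??Hw
Fragment 5: offset=10 data="bJ" -> buffer=?OvG?ubNWBbJHw
Fragment 6: offset=0 data="gwcju" -> buffer=gwcjuubNWBbJHw

Answer: gwcjuubNWBbJHw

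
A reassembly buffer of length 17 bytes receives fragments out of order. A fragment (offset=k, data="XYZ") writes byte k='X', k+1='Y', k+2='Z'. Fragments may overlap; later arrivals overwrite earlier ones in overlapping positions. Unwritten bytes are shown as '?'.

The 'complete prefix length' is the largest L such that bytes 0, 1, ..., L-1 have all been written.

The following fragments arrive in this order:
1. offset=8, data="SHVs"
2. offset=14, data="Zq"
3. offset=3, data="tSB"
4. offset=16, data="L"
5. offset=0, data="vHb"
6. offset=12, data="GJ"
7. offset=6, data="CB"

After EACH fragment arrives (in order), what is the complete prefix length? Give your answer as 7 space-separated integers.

Answer: 0 0 0 0 6 6 17

Derivation:
Fragment 1: offset=8 data="SHVs" -> buffer=????????SHVs????? -> prefix_len=0
Fragment 2: offset=14 data="Zq" -> buffer=????????SHVs??Zq? -> prefix_len=0
Fragment 3: offset=3 data="tSB" -> buffer=???tSB??SHVs??Zq? -> prefix_len=0
Fragment 4: offset=16 data="L" -> buffer=???tSB??SHVs??ZqL -> prefix_len=0
Fragment 5: offset=0 data="vHb" -> buffer=vHbtSB??SHVs??ZqL -> prefix_len=6
Fragment 6: offset=12 data="GJ" -> buffer=vHbtSB??SHVsGJZqL -> prefix_len=6
Fragment 7: offset=6 data="CB" -> buffer=vHbtSBCBSHVsGJZqL -> prefix_len=17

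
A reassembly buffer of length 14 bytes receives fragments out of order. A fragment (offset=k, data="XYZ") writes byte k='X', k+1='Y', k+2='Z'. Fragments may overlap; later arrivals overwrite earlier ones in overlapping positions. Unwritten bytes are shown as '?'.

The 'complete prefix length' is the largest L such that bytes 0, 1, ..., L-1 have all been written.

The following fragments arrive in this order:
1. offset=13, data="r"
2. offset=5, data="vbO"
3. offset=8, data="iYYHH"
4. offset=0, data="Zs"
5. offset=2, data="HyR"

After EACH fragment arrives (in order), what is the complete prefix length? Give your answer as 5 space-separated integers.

Fragment 1: offset=13 data="r" -> buffer=?????????????r -> prefix_len=0
Fragment 2: offset=5 data="vbO" -> buffer=?????vbO?????r -> prefix_len=0
Fragment 3: offset=8 data="iYYHH" -> buffer=?????vbOiYYHHr -> prefix_len=0
Fragment 4: offset=0 data="Zs" -> buffer=Zs???vbOiYYHHr -> prefix_len=2
Fragment 5: offset=2 data="HyR" -> buffer=ZsHyRvbOiYYHHr -> prefix_len=14

Answer: 0 0 0 2 14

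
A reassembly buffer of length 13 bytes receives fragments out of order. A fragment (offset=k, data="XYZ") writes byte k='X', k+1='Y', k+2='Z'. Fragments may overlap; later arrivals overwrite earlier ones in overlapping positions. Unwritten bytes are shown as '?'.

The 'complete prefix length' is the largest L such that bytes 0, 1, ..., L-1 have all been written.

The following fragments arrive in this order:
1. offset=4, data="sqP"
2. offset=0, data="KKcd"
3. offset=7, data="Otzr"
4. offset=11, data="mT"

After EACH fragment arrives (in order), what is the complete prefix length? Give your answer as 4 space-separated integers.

Answer: 0 7 11 13

Derivation:
Fragment 1: offset=4 data="sqP" -> buffer=????sqP?????? -> prefix_len=0
Fragment 2: offset=0 data="KKcd" -> buffer=KKcdsqP?????? -> prefix_len=7
Fragment 3: offset=7 data="Otzr" -> buffer=KKcdsqPOtzr?? -> prefix_len=11
Fragment 4: offset=11 data="mT" -> buffer=KKcdsqPOtzrmT -> prefix_len=13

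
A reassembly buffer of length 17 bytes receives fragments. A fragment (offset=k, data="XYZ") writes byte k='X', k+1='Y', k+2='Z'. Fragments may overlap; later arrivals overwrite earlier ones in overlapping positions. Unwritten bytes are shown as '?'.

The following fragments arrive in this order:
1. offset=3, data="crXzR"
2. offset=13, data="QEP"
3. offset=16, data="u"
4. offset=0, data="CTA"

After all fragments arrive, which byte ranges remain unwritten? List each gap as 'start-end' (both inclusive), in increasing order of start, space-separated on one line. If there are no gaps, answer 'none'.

Fragment 1: offset=3 len=5
Fragment 2: offset=13 len=3
Fragment 3: offset=16 len=1
Fragment 4: offset=0 len=3
Gaps: 8-12

Answer: 8-12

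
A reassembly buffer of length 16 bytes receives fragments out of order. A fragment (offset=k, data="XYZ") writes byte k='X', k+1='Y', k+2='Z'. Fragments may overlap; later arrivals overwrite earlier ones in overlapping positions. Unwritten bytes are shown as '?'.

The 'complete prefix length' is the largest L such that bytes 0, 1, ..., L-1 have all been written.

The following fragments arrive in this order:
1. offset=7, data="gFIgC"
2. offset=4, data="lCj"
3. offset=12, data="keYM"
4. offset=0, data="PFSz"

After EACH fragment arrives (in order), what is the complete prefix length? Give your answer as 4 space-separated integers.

Answer: 0 0 0 16

Derivation:
Fragment 1: offset=7 data="gFIgC" -> buffer=???????gFIgC???? -> prefix_len=0
Fragment 2: offset=4 data="lCj" -> buffer=????lCjgFIgC???? -> prefix_len=0
Fragment 3: offset=12 data="keYM" -> buffer=????lCjgFIgCkeYM -> prefix_len=0
Fragment 4: offset=0 data="PFSz" -> buffer=PFSzlCjgFIgCkeYM -> prefix_len=16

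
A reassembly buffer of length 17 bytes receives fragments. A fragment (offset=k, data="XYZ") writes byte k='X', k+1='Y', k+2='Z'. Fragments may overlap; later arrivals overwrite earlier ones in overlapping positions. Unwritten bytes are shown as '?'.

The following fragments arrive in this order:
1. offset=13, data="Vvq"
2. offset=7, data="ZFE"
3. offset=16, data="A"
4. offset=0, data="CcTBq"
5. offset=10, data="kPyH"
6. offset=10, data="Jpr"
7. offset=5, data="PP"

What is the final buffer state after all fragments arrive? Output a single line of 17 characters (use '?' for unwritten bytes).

Fragment 1: offset=13 data="Vvq" -> buffer=?????????????Vvq?
Fragment 2: offset=7 data="ZFE" -> buffer=???????ZFE???Vvq?
Fragment 3: offset=16 data="A" -> buffer=???????ZFE???VvqA
Fragment 4: offset=0 data="CcTBq" -> buffer=CcTBq??ZFE???VvqA
Fragment 5: offset=10 data="kPyH" -> buffer=CcTBq??ZFEkPyHvqA
Fragment 6: offset=10 data="Jpr" -> buffer=CcTBq??ZFEJprHvqA
Fragment 7: offset=5 data="PP" -> buffer=CcTBqPPZFEJprHvqA

Answer: CcTBqPPZFEJprHvqA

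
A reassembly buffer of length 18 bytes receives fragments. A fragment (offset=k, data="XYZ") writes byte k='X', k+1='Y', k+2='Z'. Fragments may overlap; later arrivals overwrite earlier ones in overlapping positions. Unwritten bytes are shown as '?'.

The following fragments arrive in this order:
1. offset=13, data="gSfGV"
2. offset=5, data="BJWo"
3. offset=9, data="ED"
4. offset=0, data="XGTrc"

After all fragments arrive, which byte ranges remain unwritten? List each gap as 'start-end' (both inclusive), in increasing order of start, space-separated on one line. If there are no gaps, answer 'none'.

Fragment 1: offset=13 len=5
Fragment 2: offset=5 len=4
Fragment 3: offset=9 len=2
Fragment 4: offset=0 len=5
Gaps: 11-12

Answer: 11-12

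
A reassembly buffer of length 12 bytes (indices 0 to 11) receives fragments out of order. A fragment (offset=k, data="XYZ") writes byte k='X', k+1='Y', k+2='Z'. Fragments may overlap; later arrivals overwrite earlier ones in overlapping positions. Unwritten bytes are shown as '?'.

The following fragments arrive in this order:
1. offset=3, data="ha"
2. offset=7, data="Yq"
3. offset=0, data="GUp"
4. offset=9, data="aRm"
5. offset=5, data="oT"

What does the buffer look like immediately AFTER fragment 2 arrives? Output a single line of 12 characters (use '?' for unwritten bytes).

Answer: ???ha??Yq???

Derivation:
Fragment 1: offset=3 data="ha" -> buffer=???ha???????
Fragment 2: offset=7 data="Yq" -> buffer=???ha??Yq???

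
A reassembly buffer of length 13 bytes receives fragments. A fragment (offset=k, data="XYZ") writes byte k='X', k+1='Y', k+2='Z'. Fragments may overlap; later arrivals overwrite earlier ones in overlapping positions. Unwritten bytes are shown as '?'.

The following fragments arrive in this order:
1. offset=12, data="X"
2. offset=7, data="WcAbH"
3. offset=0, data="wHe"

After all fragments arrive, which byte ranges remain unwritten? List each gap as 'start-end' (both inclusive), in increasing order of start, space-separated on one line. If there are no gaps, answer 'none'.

Fragment 1: offset=12 len=1
Fragment 2: offset=7 len=5
Fragment 3: offset=0 len=3
Gaps: 3-6

Answer: 3-6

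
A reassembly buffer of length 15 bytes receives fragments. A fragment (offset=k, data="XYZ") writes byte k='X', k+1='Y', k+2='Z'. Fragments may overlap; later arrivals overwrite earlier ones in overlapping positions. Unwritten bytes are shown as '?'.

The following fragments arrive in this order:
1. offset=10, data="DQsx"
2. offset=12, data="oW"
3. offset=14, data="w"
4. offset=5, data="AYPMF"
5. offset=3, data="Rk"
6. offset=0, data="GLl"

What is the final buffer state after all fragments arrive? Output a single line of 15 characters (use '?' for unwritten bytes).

Answer: GLlRkAYPMFDQoWw

Derivation:
Fragment 1: offset=10 data="DQsx" -> buffer=??????????DQsx?
Fragment 2: offset=12 data="oW" -> buffer=??????????DQoW?
Fragment 3: offset=14 data="w" -> buffer=??????????DQoWw
Fragment 4: offset=5 data="AYPMF" -> buffer=?????AYPMFDQoWw
Fragment 5: offset=3 data="Rk" -> buffer=???RkAYPMFDQoWw
Fragment 6: offset=0 data="GLl" -> buffer=GLlRkAYPMFDQoWw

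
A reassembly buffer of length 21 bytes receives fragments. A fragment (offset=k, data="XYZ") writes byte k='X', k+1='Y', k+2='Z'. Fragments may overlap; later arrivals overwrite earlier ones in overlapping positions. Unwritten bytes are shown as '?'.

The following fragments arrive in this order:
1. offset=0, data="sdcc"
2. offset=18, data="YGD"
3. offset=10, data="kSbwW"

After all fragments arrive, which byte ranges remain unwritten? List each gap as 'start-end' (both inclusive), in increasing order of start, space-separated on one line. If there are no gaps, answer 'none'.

Answer: 4-9 15-17

Derivation:
Fragment 1: offset=0 len=4
Fragment 2: offset=18 len=3
Fragment 3: offset=10 len=5
Gaps: 4-9 15-17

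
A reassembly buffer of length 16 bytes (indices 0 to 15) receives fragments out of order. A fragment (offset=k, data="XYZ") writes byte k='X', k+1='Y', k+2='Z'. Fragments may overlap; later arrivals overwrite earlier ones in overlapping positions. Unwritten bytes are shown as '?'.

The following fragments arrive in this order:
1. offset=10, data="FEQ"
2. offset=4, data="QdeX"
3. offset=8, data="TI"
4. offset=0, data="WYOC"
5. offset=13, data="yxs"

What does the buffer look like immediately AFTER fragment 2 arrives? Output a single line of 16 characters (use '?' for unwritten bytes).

Fragment 1: offset=10 data="FEQ" -> buffer=??????????FEQ???
Fragment 2: offset=4 data="QdeX" -> buffer=????QdeX??FEQ???

Answer: ????QdeX??FEQ???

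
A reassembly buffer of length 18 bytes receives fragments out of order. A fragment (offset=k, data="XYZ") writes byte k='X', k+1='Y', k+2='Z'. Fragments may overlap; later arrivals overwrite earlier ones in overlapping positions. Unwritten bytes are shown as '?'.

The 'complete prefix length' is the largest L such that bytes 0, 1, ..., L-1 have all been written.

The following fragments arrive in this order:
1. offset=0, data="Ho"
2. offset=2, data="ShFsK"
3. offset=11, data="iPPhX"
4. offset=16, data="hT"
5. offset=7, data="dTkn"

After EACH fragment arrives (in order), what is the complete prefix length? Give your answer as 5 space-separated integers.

Fragment 1: offset=0 data="Ho" -> buffer=Ho???????????????? -> prefix_len=2
Fragment 2: offset=2 data="ShFsK" -> buffer=HoShFsK??????????? -> prefix_len=7
Fragment 3: offset=11 data="iPPhX" -> buffer=HoShFsK????iPPhX?? -> prefix_len=7
Fragment 4: offset=16 data="hT" -> buffer=HoShFsK????iPPhXhT -> prefix_len=7
Fragment 5: offset=7 data="dTkn" -> buffer=HoShFsKdTkniPPhXhT -> prefix_len=18

Answer: 2 7 7 7 18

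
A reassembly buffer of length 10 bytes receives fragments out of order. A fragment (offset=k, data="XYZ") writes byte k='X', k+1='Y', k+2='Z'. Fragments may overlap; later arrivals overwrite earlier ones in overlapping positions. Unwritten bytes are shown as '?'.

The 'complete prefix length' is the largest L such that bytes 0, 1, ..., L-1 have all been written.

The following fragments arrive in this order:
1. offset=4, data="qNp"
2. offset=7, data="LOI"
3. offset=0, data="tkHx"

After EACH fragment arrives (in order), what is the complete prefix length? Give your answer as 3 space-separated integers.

Fragment 1: offset=4 data="qNp" -> buffer=????qNp??? -> prefix_len=0
Fragment 2: offset=7 data="LOI" -> buffer=????qNpLOI -> prefix_len=0
Fragment 3: offset=0 data="tkHx" -> buffer=tkHxqNpLOI -> prefix_len=10

Answer: 0 0 10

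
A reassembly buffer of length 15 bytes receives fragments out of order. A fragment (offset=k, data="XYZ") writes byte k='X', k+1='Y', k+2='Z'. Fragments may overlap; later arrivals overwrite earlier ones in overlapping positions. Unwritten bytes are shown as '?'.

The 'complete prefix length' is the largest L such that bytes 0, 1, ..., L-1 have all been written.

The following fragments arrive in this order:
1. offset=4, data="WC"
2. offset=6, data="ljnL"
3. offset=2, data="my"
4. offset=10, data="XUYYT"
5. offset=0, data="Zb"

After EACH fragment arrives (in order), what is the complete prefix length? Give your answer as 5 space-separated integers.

Answer: 0 0 0 0 15

Derivation:
Fragment 1: offset=4 data="WC" -> buffer=????WC????????? -> prefix_len=0
Fragment 2: offset=6 data="ljnL" -> buffer=????WCljnL????? -> prefix_len=0
Fragment 3: offset=2 data="my" -> buffer=??myWCljnL????? -> prefix_len=0
Fragment 4: offset=10 data="XUYYT" -> buffer=??myWCljnLXUYYT -> prefix_len=0
Fragment 5: offset=0 data="Zb" -> buffer=ZbmyWCljnLXUYYT -> prefix_len=15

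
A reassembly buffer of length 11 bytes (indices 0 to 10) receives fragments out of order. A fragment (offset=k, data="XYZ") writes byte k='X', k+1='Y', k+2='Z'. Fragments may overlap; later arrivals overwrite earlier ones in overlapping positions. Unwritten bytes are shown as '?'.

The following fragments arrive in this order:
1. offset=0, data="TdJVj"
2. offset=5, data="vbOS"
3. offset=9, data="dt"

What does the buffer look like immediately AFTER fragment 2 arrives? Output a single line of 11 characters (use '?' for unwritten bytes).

Fragment 1: offset=0 data="TdJVj" -> buffer=TdJVj??????
Fragment 2: offset=5 data="vbOS" -> buffer=TdJVjvbOS??

Answer: TdJVjvbOS??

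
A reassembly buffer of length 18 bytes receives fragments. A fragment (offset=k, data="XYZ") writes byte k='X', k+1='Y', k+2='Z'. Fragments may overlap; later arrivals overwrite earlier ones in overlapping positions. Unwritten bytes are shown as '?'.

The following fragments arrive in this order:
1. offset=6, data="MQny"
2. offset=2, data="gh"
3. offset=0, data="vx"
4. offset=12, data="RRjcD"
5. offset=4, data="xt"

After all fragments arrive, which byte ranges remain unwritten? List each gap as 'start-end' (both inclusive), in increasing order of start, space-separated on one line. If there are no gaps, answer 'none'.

Fragment 1: offset=6 len=4
Fragment 2: offset=2 len=2
Fragment 3: offset=0 len=2
Fragment 4: offset=12 len=5
Fragment 5: offset=4 len=2
Gaps: 10-11 17-17

Answer: 10-11 17-17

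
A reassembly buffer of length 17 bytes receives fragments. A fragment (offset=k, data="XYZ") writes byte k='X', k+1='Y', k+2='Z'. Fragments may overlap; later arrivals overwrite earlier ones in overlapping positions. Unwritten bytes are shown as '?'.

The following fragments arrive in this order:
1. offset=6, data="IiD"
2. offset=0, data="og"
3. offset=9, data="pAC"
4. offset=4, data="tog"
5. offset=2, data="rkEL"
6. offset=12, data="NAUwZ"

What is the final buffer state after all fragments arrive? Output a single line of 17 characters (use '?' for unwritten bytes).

Fragment 1: offset=6 data="IiD" -> buffer=??????IiD????????
Fragment 2: offset=0 data="og" -> buffer=og????IiD????????
Fragment 3: offset=9 data="pAC" -> buffer=og????IiDpAC?????
Fragment 4: offset=4 data="tog" -> buffer=og??togiDpAC?????
Fragment 5: offset=2 data="rkEL" -> buffer=ogrkELgiDpAC?????
Fragment 6: offset=12 data="NAUwZ" -> buffer=ogrkELgiDpACNAUwZ

Answer: ogrkELgiDpACNAUwZ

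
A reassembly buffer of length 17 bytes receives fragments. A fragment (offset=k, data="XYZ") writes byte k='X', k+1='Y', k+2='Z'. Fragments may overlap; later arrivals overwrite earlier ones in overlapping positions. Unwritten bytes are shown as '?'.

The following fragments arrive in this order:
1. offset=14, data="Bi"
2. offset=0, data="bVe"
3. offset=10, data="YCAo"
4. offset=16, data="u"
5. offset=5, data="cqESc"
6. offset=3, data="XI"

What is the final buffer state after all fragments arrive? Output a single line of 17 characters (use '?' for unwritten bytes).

Answer: bVeXIcqEScYCAoBiu

Derivation:
Fragment 1: offset=14 data="Bi" -> buffer=??????????????Bi?
Fragment 2: offset=0 data="bVe" -> buffer=bVe???????????Bi?
Fragment 3: offset=10 data="YCAo" -> buffer=bVe???????YCAoBi?
Fragment 4: offset=16 data="u" -> buffer=bVe???????YCAoBiu
Fragment 5: offset=5 data="cqESc" -> buffer=bVe??cqEScYCAoBiu
Fragment 6: offset=3 data="XI" -> buffer=bVeXIcqEScYCAoBiu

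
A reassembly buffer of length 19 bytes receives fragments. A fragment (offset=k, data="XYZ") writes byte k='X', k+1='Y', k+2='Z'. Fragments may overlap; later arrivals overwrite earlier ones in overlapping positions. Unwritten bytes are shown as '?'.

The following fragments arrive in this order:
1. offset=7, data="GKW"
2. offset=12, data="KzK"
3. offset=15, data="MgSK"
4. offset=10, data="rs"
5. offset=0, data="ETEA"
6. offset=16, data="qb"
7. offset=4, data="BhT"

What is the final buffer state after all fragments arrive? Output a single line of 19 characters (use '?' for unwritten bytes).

Answer: ETEABhTGKWrsKzKMqbK

Derivation:
Fragment 1: offset=7 data="GKW" -> buffer=???????GKW?????????
Fragment 2: offset=12 data="KzK" -> buffer=???????GKW??KzK????
Fragment 3: offset=15 data="MgSK" -> buffer=???????GKW??KzKMgSK
Fragment 4: offset=10 data="rs" -> buffer=???????GKWrsKzKMgSK
Fragment 5: offset=0 data="ETEA" -> buffer=ETEA???GKWrsKzKMgSK
Fragment 6: offset=16 data="qb" -> buffer=ETEA???GKWrsKzKMqbK
Fragment 7: offset=4 data="BhT" -> buffer=ETEABhTGKWrsKzKMqbK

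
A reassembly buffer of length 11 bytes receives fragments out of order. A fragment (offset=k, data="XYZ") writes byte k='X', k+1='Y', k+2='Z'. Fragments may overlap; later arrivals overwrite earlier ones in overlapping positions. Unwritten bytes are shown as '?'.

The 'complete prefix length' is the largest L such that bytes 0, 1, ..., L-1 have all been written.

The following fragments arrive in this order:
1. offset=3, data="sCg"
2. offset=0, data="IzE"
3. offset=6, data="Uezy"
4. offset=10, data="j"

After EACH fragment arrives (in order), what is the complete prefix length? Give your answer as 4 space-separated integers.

Fragment 1: offset=3 data="sCg" -> buffer=???sCg????? -> prefix_len=0
Fragment 2: offset=0 data="IzE" -> buffer=IzEsCg????? -> prefix_len=6
Fragment 3: offset=6 data="Uezy" -> buffer=IzEsCgUezy? -> prefix_len=10
Fragment 4: offset=10 data="j" -> buffer=IzEsCgUezyj -> prefix_len=11

Answer: 0 6 10 11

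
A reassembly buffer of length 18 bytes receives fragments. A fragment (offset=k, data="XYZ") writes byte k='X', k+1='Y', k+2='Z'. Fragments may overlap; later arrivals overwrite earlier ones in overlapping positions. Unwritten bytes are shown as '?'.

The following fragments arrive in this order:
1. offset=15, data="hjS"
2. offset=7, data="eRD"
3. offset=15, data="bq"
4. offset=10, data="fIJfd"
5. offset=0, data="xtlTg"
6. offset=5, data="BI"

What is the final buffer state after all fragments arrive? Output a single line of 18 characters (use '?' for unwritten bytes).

Fragment 1: offset=15 data="hjS" -> buffer=???????????????hjS
Fragment 2: offset=7 data="eRD" -> buffer=???????eRD?????hjS
Fragment 3: offset=15 data="bq" -> buffer=???????eRD?????bqS
Fragment 4: offset=10 data="fIJfd" -> buffer=???????eRDfIJfdbqS
Fragment 5: offset=0 data="xtlTg" -> buffer=xtlTg??eRDfIJfdbqS
Fragment 6: offset=5 data="BI" -> buffer=xtlTgBIeRDfIJfdbqS

Answer: xtlTgBIeRDfIJfdbqS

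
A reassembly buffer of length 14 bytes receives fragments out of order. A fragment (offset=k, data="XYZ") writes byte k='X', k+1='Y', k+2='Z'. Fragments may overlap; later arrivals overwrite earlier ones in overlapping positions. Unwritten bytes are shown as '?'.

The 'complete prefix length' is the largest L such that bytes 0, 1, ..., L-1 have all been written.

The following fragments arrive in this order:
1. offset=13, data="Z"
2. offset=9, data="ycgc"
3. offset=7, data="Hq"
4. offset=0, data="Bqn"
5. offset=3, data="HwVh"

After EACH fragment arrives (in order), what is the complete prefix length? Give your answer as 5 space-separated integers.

Answer: 0 0 0 3 14

Derivation:
Fragment 1: offset=13 data="Z" -> buffer=?????????????Z -> prefix_len=0
Fragment 2: offset=9 data="ycgc" -> buffer=?????????ycgcZ -> prefix_len=0
Fragment 3: offset=7 data="Hq" -> buffer=???????HqycgcZ -> prefix_len=0
Fragment 4: offset=0 data="Bqn" -> buffer=Bqn????HqycgcZ -> prefix_len=3
Fragment 5: offset=3 data="HwVh" -> buffer=BqnHwVhHqycgcZ -> prefix_len=14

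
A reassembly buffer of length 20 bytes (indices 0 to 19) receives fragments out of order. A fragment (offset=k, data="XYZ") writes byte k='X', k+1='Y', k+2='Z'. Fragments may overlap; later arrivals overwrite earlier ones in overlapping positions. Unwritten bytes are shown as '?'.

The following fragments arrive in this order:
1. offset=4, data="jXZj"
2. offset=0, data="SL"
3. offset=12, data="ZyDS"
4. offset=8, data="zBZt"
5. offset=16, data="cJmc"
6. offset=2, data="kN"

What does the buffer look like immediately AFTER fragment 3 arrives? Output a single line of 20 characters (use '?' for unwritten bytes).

Answer: SL??jXZj????ZyDS????

Derivation:
Fragment 1: offset=4 data="jXZj" -> buffer=????jXZj????????????
Fragment 2: offset=0 data="SL" -> buffer=SL??jXZj????????????
Fragment 3: offset=12 data="ZyDS" -> buffer=SL??jXZj????ZyDS????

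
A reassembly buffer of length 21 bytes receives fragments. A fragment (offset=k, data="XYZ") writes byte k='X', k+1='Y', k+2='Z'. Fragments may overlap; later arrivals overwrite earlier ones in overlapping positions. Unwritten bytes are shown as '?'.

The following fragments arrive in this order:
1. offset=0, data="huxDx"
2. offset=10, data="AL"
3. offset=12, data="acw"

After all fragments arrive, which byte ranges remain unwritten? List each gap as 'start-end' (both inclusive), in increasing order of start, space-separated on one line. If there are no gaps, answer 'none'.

Fragment 1: offset=0 len=5
Fragment 2: offset=10 len=2
Fragment 3: offset=12 len=3
Gaps: 5-9 15-20

Answer: 5-9 15-20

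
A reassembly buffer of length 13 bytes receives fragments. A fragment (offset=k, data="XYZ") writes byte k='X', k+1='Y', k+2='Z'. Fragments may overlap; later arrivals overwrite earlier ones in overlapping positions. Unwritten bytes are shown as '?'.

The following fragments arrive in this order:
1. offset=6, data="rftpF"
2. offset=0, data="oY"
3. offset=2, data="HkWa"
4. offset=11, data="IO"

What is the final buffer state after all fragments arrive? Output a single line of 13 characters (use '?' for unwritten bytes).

Answer: oYHkWarftpFIO

Derivation:
Fragment 1: offset=6 data="rftpF" -> buffer=??????rftpF??
Fragment 2: offset=0 data="oY" -> buffer=oY????rftpF??
Fragment 3: offset=2 data="HkWa" -> buffer=oYHkWarftpF??
Fragment 4: offset=11 data="IO" -> buffer=oYHkWarftpFIO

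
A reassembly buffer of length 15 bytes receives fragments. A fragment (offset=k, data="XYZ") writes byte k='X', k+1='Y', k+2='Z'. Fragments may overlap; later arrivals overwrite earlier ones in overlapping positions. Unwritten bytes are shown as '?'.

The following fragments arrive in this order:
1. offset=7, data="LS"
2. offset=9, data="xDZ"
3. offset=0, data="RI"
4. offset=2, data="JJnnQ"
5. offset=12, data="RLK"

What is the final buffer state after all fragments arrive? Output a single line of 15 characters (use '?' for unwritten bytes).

Answer: RIJJnnQLSxDZRLK

Derivation:
Fragment 1: offset=7 data="LS" -> buffer=???????LS??????
Fragment 2: offset=9 data="xDZ" -> buffer=???????LSxDZ???
Fragment 3: offset=0 data="RI" -> buffer=RI?????LSxDZ???
Fragment 4: offset=2 data="JJnnQ" -> buffer=RIJJnnQLSxDZ???
Fragment 5: offset=12 data="RLK" -> buffer=RIJJnnQLSxDZRLK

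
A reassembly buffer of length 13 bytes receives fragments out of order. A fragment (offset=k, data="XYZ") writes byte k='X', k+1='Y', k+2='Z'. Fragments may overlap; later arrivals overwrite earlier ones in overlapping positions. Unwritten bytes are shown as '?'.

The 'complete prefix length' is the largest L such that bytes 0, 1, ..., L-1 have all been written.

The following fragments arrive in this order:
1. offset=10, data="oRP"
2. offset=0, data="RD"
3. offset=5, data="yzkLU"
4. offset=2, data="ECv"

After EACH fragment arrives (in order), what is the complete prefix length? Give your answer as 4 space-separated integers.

Answer: 0 2 2 13

Derivation:
Fragment 1: offset=10 data="oRP" -> buffer=??????????oRP -> prefix_len=0
Fragment 2: offset=0 data="RD" -> buffer=RD????????oRP -> prefix_len=2
Fragment 3: offset=5 data="yzkLU" -> buffer=RD???yzkLUoRP -> prefix_len=2
Fragment 4: offset=2 data="ECv" -> buffer=RDECvyzkLUoRP -> prefix_len=13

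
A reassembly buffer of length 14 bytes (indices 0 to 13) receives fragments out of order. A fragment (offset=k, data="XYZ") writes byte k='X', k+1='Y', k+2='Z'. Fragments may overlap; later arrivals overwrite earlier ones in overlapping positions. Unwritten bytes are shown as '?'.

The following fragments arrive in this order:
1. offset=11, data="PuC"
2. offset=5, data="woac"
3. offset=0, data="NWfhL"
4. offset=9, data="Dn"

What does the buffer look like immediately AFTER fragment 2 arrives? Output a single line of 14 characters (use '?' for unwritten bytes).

Answer: ?????woac??PuC

Derivation:
Fragment 1: offset=11 data="PuC" -> buffer=???????????PuC
Fragment 2: offset=5 data="woac" -> buffer=?????woac??PuC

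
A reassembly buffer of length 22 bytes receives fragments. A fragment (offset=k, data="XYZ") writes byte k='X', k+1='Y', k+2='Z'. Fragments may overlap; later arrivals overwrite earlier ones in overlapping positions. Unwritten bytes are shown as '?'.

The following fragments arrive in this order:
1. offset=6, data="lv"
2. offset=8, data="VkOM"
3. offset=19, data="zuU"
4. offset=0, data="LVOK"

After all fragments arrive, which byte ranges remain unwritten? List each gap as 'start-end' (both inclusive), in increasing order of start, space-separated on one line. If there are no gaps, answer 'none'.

Fragment 1: offset=6 len=2
Fragment 2: offset=8 len=4
Fragment 3: offset=19 len=3
Fragment 4: offset=0 len=4
Gaps: 4-5 12-18

Answer: 4-5 12-18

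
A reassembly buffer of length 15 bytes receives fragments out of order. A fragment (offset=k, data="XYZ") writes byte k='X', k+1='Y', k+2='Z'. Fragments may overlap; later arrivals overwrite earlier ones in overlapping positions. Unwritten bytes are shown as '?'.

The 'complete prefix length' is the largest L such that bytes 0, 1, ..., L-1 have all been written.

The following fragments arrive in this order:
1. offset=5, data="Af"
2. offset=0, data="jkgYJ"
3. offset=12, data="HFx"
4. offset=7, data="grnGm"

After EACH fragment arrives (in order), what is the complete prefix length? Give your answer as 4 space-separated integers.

Fragment 1: offset=5 data="Af" -> buffer=?????Af???????? -> prefix_len=0
Fragment 2: offset=0 data="jkgYJ" -> buffer=jkgYJAf???????? -> prefix_len=7
Fragment 3: offset=12 data="HFx" -> buffer=jkgYJAf?????HFx -> prefix_len=7
Fragment 4: offset=7 data="grnGm" -> buffer=jkgYJAfgrnGmHFx -> prefix_len=15

Answer: 0 7 7 15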